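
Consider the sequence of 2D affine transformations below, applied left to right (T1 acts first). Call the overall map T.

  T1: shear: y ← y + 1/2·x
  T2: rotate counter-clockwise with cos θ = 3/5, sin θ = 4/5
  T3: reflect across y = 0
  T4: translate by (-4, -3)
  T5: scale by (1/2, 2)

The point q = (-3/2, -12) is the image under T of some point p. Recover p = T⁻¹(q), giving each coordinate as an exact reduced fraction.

T1 = [1 0 0; 1/2 1 0; 0 0 1]
T2·T1 = [1/5 -4/5 0; 11/10 3/5 0; 0 0 1]
T3·…·T1 = [1/5 -4/5 0; -11/10 -3/5 0; 0 0 1]
T4·…·T1 = [1/5 -4/5 -4; -11/10 -3/5 -3; 0 0 1]
T5·…·T1 = [1/10 -2/5 -2; -11/5 -6/5 -6; 0 0 1]
det M = -1; M⁻¹ = [6/5 -2/5 0; -11/5 -1/10 -5; 0 0 1]
M⁻¹ · (-3/2, -12)ᵀ = (3, -1/2)ᵀ

p = (3, -1/2)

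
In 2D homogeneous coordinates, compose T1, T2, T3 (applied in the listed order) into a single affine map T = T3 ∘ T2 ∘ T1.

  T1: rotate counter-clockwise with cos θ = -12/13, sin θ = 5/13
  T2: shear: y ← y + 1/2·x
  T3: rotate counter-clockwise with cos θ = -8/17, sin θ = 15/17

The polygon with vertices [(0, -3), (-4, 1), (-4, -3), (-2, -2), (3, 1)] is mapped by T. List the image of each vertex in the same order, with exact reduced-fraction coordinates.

T1 rotate counter-clockwise with cos θ = -12/13, sin θ = 5/13: (0, -3) → (15/13, 36/13); (-4, 1) → (43/13, -32/13); (-4, -3) → (63/13, 16/13); (-2, -2) → (34/13, 14/13); (3, 1) → (-41/13, 3/13)
T2 shear: y ← y + 1/2·x: (15/13, 36/13) → (15/13, 87/26); (43/13, -32/13) → (43/13, -21/26); (63/13, 16/13) → (63/13, 95/26); (34/13, 14/13) → (34/13, 31/13); (-41/13, 3/13) → (-41/13, -35/26)
T3 rotate counter-clockwise with cos θ = -8/17, sin θ = 15/17: (15/13, 87/26) → (-1545/442, -123/221); (43/13, -21/26) → (-373/442, 729/221); (63/13, 95/26) → (-2433/442, 565/221); (34/13, 31/13) → (-737/221, 262/221); (-41/13, -35/26) → (1181/442, -475/221)

image vertices: (-1545/442, -123/221), (-373/442, 729/221), (-2433/442, 565/221), (-737/221, 262/221), (1181/442, -475/221)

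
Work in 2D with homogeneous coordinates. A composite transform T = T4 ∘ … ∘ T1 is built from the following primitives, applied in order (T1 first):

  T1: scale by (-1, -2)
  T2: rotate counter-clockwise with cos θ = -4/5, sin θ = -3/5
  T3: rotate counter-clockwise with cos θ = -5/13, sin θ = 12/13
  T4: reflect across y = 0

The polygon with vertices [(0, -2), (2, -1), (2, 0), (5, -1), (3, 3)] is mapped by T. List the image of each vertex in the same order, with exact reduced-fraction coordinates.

T1 scale by (-1, -2): (0, -2) → (0, 4); (2, -1) → (-2, 2); (2, 0) → (-2, 0); (5, -1) → (-5, 2); (3, 3) → (-3, -6)
T2 rotate counter-clockwise with cos θ = -4/5, sin θ = -3/5: (0, 4) → (12/5, -16/5); (-2, 2) → (14/5, -2/5); (-2, 0) → (8/5, 6/5); (-5, 2) → (26/5, 7/5); (-3, -6) → (-6/5, 33/5)
T3 rotate counter-clockwise with cos θ = -5/13, sin θ = 12/13: (12/5, -16/5) → (132/65, 224/65); (14/5, -2/5) → (-46/65, 178/65); (8/5, 6/5) → (-112/65, 66/65); (26/5, 7/5) → (-214/65, 277/65); (-6/5, 33/5) → (-366/65, -237/65)
T4 reflect across y = 0: (132/65, 224/65) → (132/65, -224/65); (-46/65, 178/65) → (-46/65, -178/65); (-112/65, 66/65) → (-112/65, -66/65); (-214/65, 277/65) → (-214/65, -277/65); (-366/65, -237/65) → (-366/65, 237/65)

image vertices: (132/65, -224/65), (-46/65, -178/65), (-112/65, -66/65), (-214/65, -277/65), (-366/65, 237/65)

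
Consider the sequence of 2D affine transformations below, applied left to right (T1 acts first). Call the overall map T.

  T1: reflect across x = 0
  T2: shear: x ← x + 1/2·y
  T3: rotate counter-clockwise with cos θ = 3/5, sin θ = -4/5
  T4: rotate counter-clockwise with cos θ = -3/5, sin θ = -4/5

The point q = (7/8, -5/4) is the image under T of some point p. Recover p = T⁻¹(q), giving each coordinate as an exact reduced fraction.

p = (3/2, 5/4)

T1 = [-1 0 0; 0 1 0; 0 0 1]
T2·T1 = [-1 1/2 0; 0 1 0; 0 0 1]
T3·…·T1 = [-3/5 11/10 0; 4/5 1/5 0; 0 0 1]
T4·…·T1 = [1 -1/2 0; 0 -1 0; 0 0 1]
det M = -1; M⁻¹ = [1 -1/2 0; 0 -1 0; 0 0 1]
M⁻¹ · (7/8, -5/4)ᵀ = (3/2, 5/4)ᵀ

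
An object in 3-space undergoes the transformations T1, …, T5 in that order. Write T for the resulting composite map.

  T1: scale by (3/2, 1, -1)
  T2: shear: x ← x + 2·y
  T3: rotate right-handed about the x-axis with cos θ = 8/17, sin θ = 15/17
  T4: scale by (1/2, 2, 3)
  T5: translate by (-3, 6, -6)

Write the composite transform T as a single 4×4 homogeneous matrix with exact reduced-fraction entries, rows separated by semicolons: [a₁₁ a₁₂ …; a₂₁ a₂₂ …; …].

T = [3/4 1 0 -3; 0 16/17 30/17 6; 0 45/17 -24/17 -6; 0 0 0 1]

T1 = [3/2 0 0 0; 0 1 0 0; 0 0 -1 0; 0 0 0 1]
T2·T1 = [3/2 2 0 0; 0 1 0 0; 0 0 -1 0; 0 0 0 1]
T3·…·T1 = [3/2 2 0 0; 0 8/17 15/17 0; 0 15/17 -8/17 0; 0 0 0 1]
T4·…·T1 = [3/4 1 0 0; 0 16/17 30/17 0; 0 45/17 -24/17 0; 0 0 0 1]
T5·…·T1 = [3/4 1 0 -3; 0 16/17 30/17 6; 0 45/17 -24/17 -6; 0 0 0 1]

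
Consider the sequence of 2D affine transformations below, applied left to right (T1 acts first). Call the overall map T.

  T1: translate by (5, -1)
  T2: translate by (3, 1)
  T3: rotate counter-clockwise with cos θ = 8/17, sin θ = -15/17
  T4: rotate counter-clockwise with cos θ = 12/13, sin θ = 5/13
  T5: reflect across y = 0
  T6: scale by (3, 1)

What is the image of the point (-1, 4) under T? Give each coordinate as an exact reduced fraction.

T(p) = (5271/221, 296/221)

T1 translate by (5, -1): (-1, 4) → (4, 3)
T2 translate by (3, 1): (4, 3) → (7, 4)
T3 rotate counter-clockwise with cos θ = 8/17, sin θ = -15/17: (7, 4) → (116/17, -73/17)
T4 rotate counter-clockwise with cos θ = 12/13, sin θ = 5/13: (116/17, -73/17) → (1757/221, -296/221)
T5 reflect across y = 0: (1757/221, -296/221) → (1757/221, 296/221)
T6 scale by (3, 1): (1757/221, 296/221) → (5271/221, 296/221)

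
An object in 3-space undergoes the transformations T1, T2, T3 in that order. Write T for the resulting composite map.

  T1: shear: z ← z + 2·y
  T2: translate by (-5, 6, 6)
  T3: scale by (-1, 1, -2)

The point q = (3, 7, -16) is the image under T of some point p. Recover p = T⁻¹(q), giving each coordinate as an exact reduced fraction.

p = (2, 1, 0)

T1 = [1 0 0 0; 0 1 0 0; 0 2 1 0; 0 0 0 1]
T2·T1 = [1 0 0 -5; 0 1 0 6; 0 2 1 6; 0 0 0 1]
T3·…·T1 = [-1 0 0 5; 0 1 0 6; 0 -4 -2 -12; 0 0 0 1]
det M = 2; M⁻¹ = [-1 0 0 5; 0 1 0 -6; 0 -2 -1/2 6; 0 0 0 1]
M⁻¹ · (3, 7, -16)ᵀ = (2, 1, 0)ᵀ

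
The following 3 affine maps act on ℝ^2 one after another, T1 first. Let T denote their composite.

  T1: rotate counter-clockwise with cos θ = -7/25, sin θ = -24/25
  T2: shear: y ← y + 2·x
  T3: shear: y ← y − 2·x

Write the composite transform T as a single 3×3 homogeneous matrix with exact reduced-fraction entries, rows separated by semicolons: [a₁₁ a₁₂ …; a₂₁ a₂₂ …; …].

T1 = [-7/25 24/25 0; -24/25 -7/25 0; 0 0 1]
T2·T1 = [-7/25 24/25 0; -38/25 41/25 0; 0 0 1]
T3·…·T1 = [-7/25 24/25 0; -24/25 -7/25 0; 0 0 1]

T = [-7/25 24/25 0; -24/25 -7/25 0; 0 0 1]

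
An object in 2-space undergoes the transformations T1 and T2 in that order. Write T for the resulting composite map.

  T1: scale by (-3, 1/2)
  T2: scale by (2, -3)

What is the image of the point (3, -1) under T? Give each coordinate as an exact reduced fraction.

T(p) = (-18, 3/2)

T1 scale by (-3, 1/2): (3, -1) → (-9, -1/2)
T2 scale by (2, -3): (-9, -1/2) → (-18, 3/2)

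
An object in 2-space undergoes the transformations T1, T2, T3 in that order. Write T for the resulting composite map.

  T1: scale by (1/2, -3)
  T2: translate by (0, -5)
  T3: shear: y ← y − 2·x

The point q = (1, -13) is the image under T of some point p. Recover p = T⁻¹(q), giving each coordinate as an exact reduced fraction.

p = (2, 2)

T1 = [1/2 0 0; 0 -3 0; 0 0 1]
T2·T1 = [1/2 0 0; 0 -3 -5; 0 0 1]
T3·…·T1 = [1/2 0 0; -1 -3 -5; 0 0 1]
det M = -3/2; M⁻¹ = [2 0 0; -2/3 -1/3 -5/3; 0 0 1]
M⁻¹ · (1, -13)ᵀ = (2, 2)ᵀ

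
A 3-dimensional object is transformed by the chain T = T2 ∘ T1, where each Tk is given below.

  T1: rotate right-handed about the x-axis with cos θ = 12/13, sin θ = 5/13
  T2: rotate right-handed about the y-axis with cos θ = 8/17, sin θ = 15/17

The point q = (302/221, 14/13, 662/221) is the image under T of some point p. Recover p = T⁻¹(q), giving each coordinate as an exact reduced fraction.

p = (-2, 2, 2)

T1 = [1 0 0 0; 0 12/13 -5/13 0; 0 5/13 12/13 0; 0 0 0 1]
T2·T1 = [8/17 75/221 180/221 0; 0 12/13 -5/13 0; -15/17 40/221 96/221 0; 0 0 0 1]
det M = 1; M⁻¹ = [8/17 0 -15/17 0; 75/221 12/13 40/221 0; 180/221 -5/13 96/221 0; 0 0 0 1]
M⁻¹ · (302/221, 14/13, 662/221)ᵀ = (-2, 2, 2)ᵀ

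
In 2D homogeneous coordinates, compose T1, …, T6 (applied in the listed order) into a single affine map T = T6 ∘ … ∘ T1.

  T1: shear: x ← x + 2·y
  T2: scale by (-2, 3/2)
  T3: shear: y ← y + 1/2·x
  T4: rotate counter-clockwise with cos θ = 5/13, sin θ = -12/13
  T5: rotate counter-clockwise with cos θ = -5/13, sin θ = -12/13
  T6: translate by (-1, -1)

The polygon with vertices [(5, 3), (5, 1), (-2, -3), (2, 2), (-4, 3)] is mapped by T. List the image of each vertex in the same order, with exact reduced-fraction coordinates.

image vertices: (21, 11/2), (13, 9/2), (-17, -9/2), (11, 2), (3, -7/2)

T1 shear: x ← x + 2·y: (5, 3) → (11, 3); (5, 1) → (7, 1); (-2, -3) → (-8, -3); (2, 2) → (6, 2); (-4, 3) → (2, 3)
T2 scale by (-2, 3/2): (11, 3) → (-22, 9/2); (7, 1) → (-14, 3/2); (-8, -3) → (16, -9/2); (6, 2) → (-12, 3); (2, 3) → (-4, 9/2)
T3 shear: y ← y + 1/2·x: (-22, 9/2) → (-22, -13/2); (-14, 3/2) → (-14, -11/2); (16, -9/2) → (16, 7/2); (-12, 3) → (-12, -3); (-4, 9/2) → (-4, 5/2)
T4 rotate counter-clockwise with cos θ = 5/13, sin θ = -12/13: (-22, -13/2) → (-188/13, 463/26); (-14, -11/2) → (-136/13, 281/26); (16, 7/2) → (122/13, -349/26); (-12, -3) → (-96/13, 129/13); (-4, 5/2) → (10/13, 121/26)
T5 rotate counter-clockwise with cos θ = -5/13, sin θ = -12/13: (-188/13, 463/26) → (22, 13/2); (-136/13, 281/26) → (14, 11/2); (122/13, -349/26) → (-16, -7/2); (-96/13, 129/13) → (12, 3); (10/13, 121/26) → (4, -5/2)
T6 translate by (-1, -1): (22, 13/2) → (21, 11/2); (14, 11/2) → (13, 9/2); (-16, -7/2) → (-17, -9/2); (12, 3) → (11, 2); (4, -5/2) → (3, -7/2)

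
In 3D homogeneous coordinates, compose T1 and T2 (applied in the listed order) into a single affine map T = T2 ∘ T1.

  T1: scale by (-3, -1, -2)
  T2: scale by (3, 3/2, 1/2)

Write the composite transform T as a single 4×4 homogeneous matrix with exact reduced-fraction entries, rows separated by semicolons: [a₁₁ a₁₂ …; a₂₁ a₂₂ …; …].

T = [-9 0 0 0; 0 -3/2 0 0; 0 0 -1 0; 0 0 0 1]

T1 = [-3 0 0 0; 0 -1 0 0; 0 0 -2 0; 0 0 0 1]
T2·T1 = [-9 0 0 0; 0 -3/2 0 0; 0 0 -1 0; 0 0 0 1]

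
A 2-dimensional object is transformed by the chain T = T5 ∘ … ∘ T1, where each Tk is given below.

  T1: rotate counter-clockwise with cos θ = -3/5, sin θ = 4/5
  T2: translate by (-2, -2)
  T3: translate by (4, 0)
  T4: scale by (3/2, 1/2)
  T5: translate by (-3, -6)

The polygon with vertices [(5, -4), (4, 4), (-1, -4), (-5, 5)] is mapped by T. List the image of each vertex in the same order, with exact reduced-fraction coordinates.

T1 rotate counter-clockwise with cos θ = -3/5, sin θ = 4/5: (5, -4) → (1/5, 32/5); (4, 4) → (-28/5, 4/5); (-1, -4) → (19/5, 8/5); (-5, 5) → (-1, -7)
T2 translate by (-2, -2): (1/5, 32/5) → (-9/5, 22/5); (-28/5, 4/5) → (-38/5, -6/5); (19/5, 8/5) → (9/5, -2/5); (-1, -7) → (-3, -9)
T3 translate by (4, 0): (-9/5, 22/5) → (11/5, 22/5); (-38/5, -6/5) → (-18/5, -6/5); (9/5, -2/5) → (29/5, -2/5); (-3, -9) → (1, -9)
T4 scale by (3/2, 1/2): (11/5, 22/5) → (33/10, 11/5); (-18/5, -6/5) → (-27/5, -3/5); (29/5, -2/5) → (87/10, -1/5); (1, -9) → (3/2, -9/2)
T5 translate by (-3, -6): (33/10, 11/5) → (3/10, -19/5); (-27/5, -3/5) → (-42/5, -33/5); (87/10, -1/5) → (57/10, -31/5); (3/2, -9/2) → (-3/2, -21/2)

image vertices: (3/10, -19/5), (-42/5, -33/5), (57/10, -31/5), (-3/2, -21/2)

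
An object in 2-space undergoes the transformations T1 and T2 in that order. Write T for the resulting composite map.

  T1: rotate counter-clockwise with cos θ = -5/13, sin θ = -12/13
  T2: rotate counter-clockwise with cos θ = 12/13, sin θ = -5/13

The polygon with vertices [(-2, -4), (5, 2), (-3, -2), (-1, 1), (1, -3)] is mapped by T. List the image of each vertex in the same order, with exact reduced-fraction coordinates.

T1 rotate counter-clockwise with cos θ = -5/13, sin θ = -12/13: (-2, -4) → (-38/13, 44/13); (5, 2) → (-1/13, -70/13); (-3, -2) → (-9/13, 46/13); (-1, 1) → (17/13, 7/13); (1, -3) → (-41/13, 3/13)
T2 rotate counter-clockwise with cos θ = 12/13, sin θ = -5/13: (-38/13, 44/13) → (-236/169, 718/169); (-1/13, -70/13) → (-362/169, -835/169); (-9/13, 46/13) → (122/169, 597/169); (17/13, 7/13) → (239/169, -1/169); (-41/13, 3/13) → (-477/169, 241/169)

image vertices: (-236/169, 718/169), (-362/169, -835/169), (122/169, 597/169), (239/169, -1/169), (-477/169, 241/169)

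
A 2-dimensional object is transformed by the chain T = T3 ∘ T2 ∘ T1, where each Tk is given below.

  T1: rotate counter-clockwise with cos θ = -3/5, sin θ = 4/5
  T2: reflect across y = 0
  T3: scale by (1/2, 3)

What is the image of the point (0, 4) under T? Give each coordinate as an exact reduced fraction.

T1 rotate counter-clockwise with cos θ = -3/5, sin θ = 4/5: (0, 4) → (-16/5, -12/5)
T2 reflect across y = 0: (-16/5, -12/5) → (-16/5, 12/5)
T3 scale by (1/2, 3): (-16/5, 12/5) → (-8/5, 36/5)

T(p) = (-8/5, 36/5)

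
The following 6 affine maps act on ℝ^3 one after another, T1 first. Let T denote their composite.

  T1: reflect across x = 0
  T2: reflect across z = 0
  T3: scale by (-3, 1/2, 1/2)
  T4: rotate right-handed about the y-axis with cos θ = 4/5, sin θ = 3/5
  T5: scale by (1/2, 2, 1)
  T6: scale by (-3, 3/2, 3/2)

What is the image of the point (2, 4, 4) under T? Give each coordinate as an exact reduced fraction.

T(p) = (-27/5, 6, -39/5)

T1 reflect across x = 0: (2, 4, 4) → (-2, 4, 4)
T2 reflect across z = 0: (-2, 4, 4) → (-2, 4, -4)
T3 scale by (-3, 1/2, 1/2): (-2, 4, -4) → (6, 2, -2)
T4 rotate right-handed about the y-axis with cos θ = 4/5, sin θ = 3/5: (6, 2, -2) → (18/5, 2, -26/5)
T5 scale by (1/2, 2, 1): (18/5, 2, -26/5) → (9/5, 4, -26/5)
T6 scale by (-3, 3/2, 3/2): (9/5, 4, -26/5) → (-27/5, 6, -39/5)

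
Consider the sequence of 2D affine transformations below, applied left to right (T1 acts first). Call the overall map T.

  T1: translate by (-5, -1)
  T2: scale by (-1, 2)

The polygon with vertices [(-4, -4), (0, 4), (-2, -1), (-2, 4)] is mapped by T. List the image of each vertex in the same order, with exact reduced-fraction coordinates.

image vertices: (9, -10), (5, 6), (7, -4), (7, 6)

T1 translate by (-5, -1): (-4, -4) → (-9, -5); (0, 4) → (-5, 3); (-2, -1) → (-7, -2); (-2, 4) → (-7, 3)
T2 scale by (-1, 2): (-9, -5) → (9, -10); (-5, 3) → (5, 6); (-7, -2) → (7, -4); (-7, 3) → (7, 6)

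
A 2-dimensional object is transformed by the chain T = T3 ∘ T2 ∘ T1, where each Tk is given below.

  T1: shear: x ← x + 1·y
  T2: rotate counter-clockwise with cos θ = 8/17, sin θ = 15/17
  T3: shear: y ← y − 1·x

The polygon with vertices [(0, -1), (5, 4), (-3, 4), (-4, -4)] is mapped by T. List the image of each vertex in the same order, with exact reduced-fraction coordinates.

image vertices: (7/17, -30/17), (12/17, 155/17), (-52/17, 99/17), (-4/17, -148/17)

T1 shear: x ← x + 1·y: (0, -1) → (-1, -1); (5, 4) → (9, 4); (-3, 4) → (1, 4); (-4, -4) → (-8, -4)
T2 rotate counter-clockwise with cos θ = 8/17, sin θ = 15/17: (-1, -1) → (7/17, -23/17); (9, 4) → (12/17, 167/17); (1, 4) → (-52/17, 47/17); (-8, -4) → (-4/17, -152/17)
T3 shear: y ← y − 1·x: (7/17, -23/17) → (7/17, -30/17); (12/17, 167/17) → (12/17, 155/17); (-52/17, 47/17) → (-52/17, 99/17); (-4/17, -152/17) → (-4/17, -148/17)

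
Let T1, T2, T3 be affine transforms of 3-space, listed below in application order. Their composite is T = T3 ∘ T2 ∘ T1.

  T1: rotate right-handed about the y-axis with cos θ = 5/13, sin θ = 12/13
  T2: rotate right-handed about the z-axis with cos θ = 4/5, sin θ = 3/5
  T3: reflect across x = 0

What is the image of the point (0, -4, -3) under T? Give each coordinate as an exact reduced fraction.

T(p) = (-12/65, -316/65, -15/13)

T1 rotate right-handed about the y-axis with cos θ = 5/13, sin θ = 12/13: (0, -4, -3) → (-36/13, -4, -15/13)
T2 rotate right-handed about the z-axis with cos θ = 4/5, sin θ = 3/5: (-36/13, -4, -15/13) → (12/65, -316/65, -15/13)
T3 reflect across x = 0: (12/65, -316/65, -15/13) → (-12/65, -316/65, -15/13)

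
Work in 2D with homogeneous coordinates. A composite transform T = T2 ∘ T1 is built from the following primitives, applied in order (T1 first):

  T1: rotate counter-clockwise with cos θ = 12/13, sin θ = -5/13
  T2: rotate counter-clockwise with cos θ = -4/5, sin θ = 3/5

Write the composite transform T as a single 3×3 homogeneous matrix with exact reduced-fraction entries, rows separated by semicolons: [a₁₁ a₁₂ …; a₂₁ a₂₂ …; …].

T1 = [12/13 5/13 0; -5/13 12/13 0; 0 0 1]
T2·T1 = [-33/65 -56/65 0; 56/65 -33/65 0; 0 0 1]

T = [-33/65 -56/65 0; 56/65 -33/65 0; 0 0 1]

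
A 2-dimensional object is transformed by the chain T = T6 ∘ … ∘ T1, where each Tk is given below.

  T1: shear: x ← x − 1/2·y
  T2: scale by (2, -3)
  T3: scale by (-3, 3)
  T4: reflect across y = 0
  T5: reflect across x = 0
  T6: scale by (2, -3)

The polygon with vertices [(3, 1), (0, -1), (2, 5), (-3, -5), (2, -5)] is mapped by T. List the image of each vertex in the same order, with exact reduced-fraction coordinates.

T1 shear: x ← x − 1/2·y: (3, 1) → (5/2, 1); (0, -1) → (1/2, -1); (2, 5) → (-1/2, 5); (-3, -5) → (-1/2, -5); (2, -5) → (9/2, -5)
T2 scale by (2, -3): (5/2, 1) → (5, -3); (1/2, -1) → (1, 3); (-1/2, 5) → (-1, -15); (-1/2, -5) → (-1, 15); (9/2, -5) → (9, 15)
T3 scale by (-3, 3): (5, -3) → (-15, -9); (1, 3) → (-3, 9); (-1, -15) → (3, -45); (-1, 15) → (3, 45); (9, 15) → (-27, 45)
T4 reflect across y = 0: (-15, -9) → (-15, 9); (-3, 9) → (-3, -9); (3, -45) → (3, 45); (3, 45) → (3, -45); (-27, 45) → (-27, -45)
T5 reflect across x = 0: (-15, 9) → (15, 9); (-3, -9) → (3, -9); (3, 45) → (-3, 45); (3, -45) → (-3, -45); (-27, -45) → (27, -45)
T6 scale by (2, -3): (15, 9) → (30, -27); (3, -9) → (6, 27); (-3, 45) → (-6, -135); (-3, -45) → (-6, 135); (27, -45) → (54, 135)

image vertices: (30, -27), (6, 27), (-6, -135), (-6, 135), (54, 135)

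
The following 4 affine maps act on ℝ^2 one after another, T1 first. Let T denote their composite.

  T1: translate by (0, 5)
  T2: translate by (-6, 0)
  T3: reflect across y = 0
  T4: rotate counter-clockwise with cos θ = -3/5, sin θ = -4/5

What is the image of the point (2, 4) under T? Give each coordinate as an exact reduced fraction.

T(p) = (-24/5, 43/5)

T1 translate by (0, 5): (2, 4) → (2, 9)
T2 translate by (-6, 0): (2, 9) → (-4, 9)
T3 reflect across y = 0: (-4, 9) → (-4, -9)
T4 rotate counter-clockwise with cos θ = -3/5, sin θ = -4/5: (-4, -9) → (-24/5, 43/5)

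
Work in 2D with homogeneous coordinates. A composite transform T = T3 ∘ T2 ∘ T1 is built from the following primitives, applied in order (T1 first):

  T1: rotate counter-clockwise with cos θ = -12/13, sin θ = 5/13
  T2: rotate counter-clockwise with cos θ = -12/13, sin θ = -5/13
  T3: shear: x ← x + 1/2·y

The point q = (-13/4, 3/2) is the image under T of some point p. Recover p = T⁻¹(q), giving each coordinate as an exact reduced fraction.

T1 = [-12/13 -5/13 0; 5/13 -12/13 0; 0 0 1]
T2·T1 = [1 0 0; 0 1 0; 0 0 1]
T3·…·T1 = [1 1/2 0; 0 1 0; 0 0 1]
det M = 1; M⁻¹ = [1 -1/2 0; 0 1 0; 0 0 1]
M⁻¹ · (-13/4, 3/2)ᵀ = (-4, 3/2)ᵀ

p = (-4, 3/2)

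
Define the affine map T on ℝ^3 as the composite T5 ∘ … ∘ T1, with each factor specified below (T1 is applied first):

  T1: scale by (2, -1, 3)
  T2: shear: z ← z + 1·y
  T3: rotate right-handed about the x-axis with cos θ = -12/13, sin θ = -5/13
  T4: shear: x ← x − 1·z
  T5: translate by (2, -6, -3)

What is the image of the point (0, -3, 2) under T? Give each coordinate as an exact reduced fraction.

T1 scale by (2, -1, 3): (0, -3, 2) → (0, 3, 6)
T2 shear: z ← z + 1·y: (0, 3, 6) → (0, 3, 9)
T3 rotate right-handed about the x-axis with cos θ = -12/13, sin θ = -5/13: (0, 3, 9) → (0, 9/13, -123/13)
T4 shear: x ← x − 1·z: (0, 9/13, -123/13) → (123/13, 9/13, -123/13)
T5 translate by (2, -6, -3): (123/13, 9/13, -123/13) → (149/13, -69/13, -162/13)

T(p) = (149/13, -69/13, -162/13)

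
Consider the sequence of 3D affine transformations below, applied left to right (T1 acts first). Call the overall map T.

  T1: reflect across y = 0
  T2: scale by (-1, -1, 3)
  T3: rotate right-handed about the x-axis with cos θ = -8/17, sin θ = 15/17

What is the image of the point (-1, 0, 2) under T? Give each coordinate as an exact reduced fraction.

T(p) = (1, -90/17, -48/17)

T1 reflect across y = 0: (-1, 0, 2) → (-1, 0, 2)
T2 scale by (-1, -1, 3): (-1, 0, 2) → (1, 0, 6)
T3 rotate right-handed about the x-axis with cos θ = -8/17, sin θ = 15/17: (1, 0, 6) → (1, -90/17, -48/17)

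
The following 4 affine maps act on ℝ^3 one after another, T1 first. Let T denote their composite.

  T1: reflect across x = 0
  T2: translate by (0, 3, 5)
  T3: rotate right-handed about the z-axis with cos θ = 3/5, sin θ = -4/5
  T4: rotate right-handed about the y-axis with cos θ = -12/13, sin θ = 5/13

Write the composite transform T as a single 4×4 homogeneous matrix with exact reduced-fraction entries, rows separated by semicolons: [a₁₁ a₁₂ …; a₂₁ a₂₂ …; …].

T = [36/65 -48/65 5/13 -19/65; 4/5 3/5 0 9/5; 3/13 -4/13 -12/13 -72/13; 0 0 0 1]

T1 = [-1 0 0 0; 0 1 0 0; 0 0 1 0; 0 0 0 1]
T2·T1 = [-1 0 0 0; 0 1 0 3; 0 0 1 5; 0 0 0 1]
T3·…·T1 = [-3/5 4/5 0 12/5; 4/5 3/5 0 9/5; 0 0 1 5; 0 0 0 1]
T4·…·T1 = [36/65 -48/65 5/13 -19/65; 4/5 3/5 0 9/5; 3/13 -4/13 -12/13 -72/13; 0 0 0 1]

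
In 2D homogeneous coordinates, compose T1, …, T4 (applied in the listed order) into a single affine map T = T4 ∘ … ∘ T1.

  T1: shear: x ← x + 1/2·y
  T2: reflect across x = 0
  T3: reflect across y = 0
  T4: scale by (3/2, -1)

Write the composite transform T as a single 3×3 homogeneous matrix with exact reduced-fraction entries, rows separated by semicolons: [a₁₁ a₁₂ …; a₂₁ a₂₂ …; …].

T = [-3/2 -3/4 0; 0 1 0; 0 0 1]

T1 = [1 1/2 0; 0 1 0; 0 0 1]
T2·T1 = [-1 -1/2 0; 0 1 0; 0 0 1]
T3·…·T1 = [-1 -1/2 0; 0 -1 0; 0 0 1]
T4·…·T1 = [-3/2 -3/4 0; 0 1 0; 0 0 1]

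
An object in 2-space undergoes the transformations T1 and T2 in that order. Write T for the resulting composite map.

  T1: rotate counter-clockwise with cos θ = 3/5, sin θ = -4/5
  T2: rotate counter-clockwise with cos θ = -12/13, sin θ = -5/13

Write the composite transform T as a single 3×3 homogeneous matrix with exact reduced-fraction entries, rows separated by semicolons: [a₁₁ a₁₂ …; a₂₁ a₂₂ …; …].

T1 = [3/5 4/5 0; -4/5 3/5 0; 0 0 1]
T2·T1 = [-56/65 -33/65 0; 33/65 -56/65 0; 0 0 1]

T = [-56/65 -33/65 0; 33/65 -56/65 0; 0 0 1]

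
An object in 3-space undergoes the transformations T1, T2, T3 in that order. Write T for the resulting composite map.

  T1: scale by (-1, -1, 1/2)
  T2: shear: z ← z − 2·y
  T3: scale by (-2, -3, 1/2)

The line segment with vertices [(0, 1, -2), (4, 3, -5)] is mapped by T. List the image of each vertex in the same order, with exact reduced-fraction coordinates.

image vertices: (0, 3, 1/2), (8, 9, 7/4)

T1 scale by (-1, -1, 1/2): (0, 1, -2) → (0, -1, -1); (4, 3, -5) → (-4, -3, -5/2)
T2 shear: z ← z − 2·y: (0, -1, -1) → (0, -1, 1); (-4, -3, -5/2) → (-4, -3, 7/2)
T3 scale by (-2, -3, 1/2): (0, -1, 1) → (0, 3, 1/2); (-4, -3, 7/2) → (8, 9, 7/4)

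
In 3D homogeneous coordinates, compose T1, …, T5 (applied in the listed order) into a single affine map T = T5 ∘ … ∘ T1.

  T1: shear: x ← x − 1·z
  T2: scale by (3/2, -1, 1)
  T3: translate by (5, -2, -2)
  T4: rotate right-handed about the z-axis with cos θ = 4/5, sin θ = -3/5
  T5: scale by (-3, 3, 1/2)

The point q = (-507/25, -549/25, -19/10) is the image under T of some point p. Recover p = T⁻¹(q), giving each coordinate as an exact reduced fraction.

p = (7/5, -1/5, -9/5)

T1 = [1 0 -1 0; 0 1 0 0; 0 0 1 0; 0 0 0 1]
T2·T1 = [3/2 0 -3/2 0; 0 -1 0 0; 0 0 1 0; 0 0 0 1]
T3·…·T1 = [3/2 0 -3/2 5; 0 -1 0 -2; 0 0 1 -2; 0 0 0 1]
T4·…·T1 = [6/5 -3/5 -6/5 14/5; -9/10 -4/5 9/10 -23/5; 0 0 1 -2; 0 0 0 1]
T5·…·T1 = [-18/5 9/5 18/5 -42/5; -27/10 -12/5 27/10 -69/5; 0 0 1/2 -1; 0 0 0 1]
det M = 27/4; M⁻¹ = [-8/45 -2/15 2 -4/3; 1/5 -4/15 0 -2; 0 0 2 2; 0 0 0 1]
M⁻¹ · (-507/25, -549/25, -19/10)ᵀ = (7/5, -1/5, -9/5)ᵀ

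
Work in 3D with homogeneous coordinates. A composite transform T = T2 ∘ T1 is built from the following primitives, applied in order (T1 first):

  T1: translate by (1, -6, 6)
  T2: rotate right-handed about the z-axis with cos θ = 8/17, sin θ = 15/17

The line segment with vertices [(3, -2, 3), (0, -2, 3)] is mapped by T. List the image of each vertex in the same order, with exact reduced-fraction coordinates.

image vertices: (152/17, -4/17, 9), (128/17, -49/17, 9)

T1 translate by (1, -6, 6): (3, -2, 3) → (4, -8, 9); (0, -2, 3) → (1, -8, 9)
T2 rotate right-handed about the z-axis with cos θ = 8/17, sin θ = 15/17: (4, -8, 9) → (152/17, -4/17, 9); (1, -8, 9) → (128/17, -49/17, 9)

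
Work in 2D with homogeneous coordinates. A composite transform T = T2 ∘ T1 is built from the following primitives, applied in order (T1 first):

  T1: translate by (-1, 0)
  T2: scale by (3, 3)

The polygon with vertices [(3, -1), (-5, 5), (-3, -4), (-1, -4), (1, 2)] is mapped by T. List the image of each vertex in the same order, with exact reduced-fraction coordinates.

image vertices: (6, -3), (-18, 15), (-12, -12), (-6, -12), (0, 6)

T1 translate by (-1, 0): (3, -1) → (2, -1); (-5, 5) → (-6, 5); (-3, -4) → (-4, -4); (-1, -4) → (-2, -4); (1, 2) → (0, 2)
T2 scale by (3, 3): (2, -1) → (6, -3); (-6, 5) → (-18, 15); (-4, -4) → (-12, -12); (-2, -4) → (-6, -12); (0, 2) → (0, 6)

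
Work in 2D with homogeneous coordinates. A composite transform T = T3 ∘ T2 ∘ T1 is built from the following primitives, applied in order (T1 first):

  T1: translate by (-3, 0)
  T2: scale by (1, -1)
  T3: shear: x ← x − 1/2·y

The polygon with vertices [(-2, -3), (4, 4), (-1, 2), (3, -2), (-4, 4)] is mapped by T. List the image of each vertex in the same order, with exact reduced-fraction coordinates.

T1 translate by (-3, 0): (-2, -3) → (-5, -3); (4, 4) → (1, 4); (-1, 2) → (-4, 2); (3, -2) → (0, -2); (-4, 4) → (-7, 4)
T2 scale by (1, -1): (-5, -3) → (-5, 3); (1, 4) → (1, -4); (-4, 2) → (-4, -2); (0, -2) → (0, 2); (-7, 4) → (-7, -4)
T3 shear: x ← x − 1/2·y: (-5, 3) → (-13/2, 3); (1, -4) → (3, -4); (-4, -2) → (-3, -2); (0, 2) → (-1, 2); (-7, -4) → (-5, -4)

image vertices: (-13/2, 3), (3, -4), (-3, -2), (-1, 2), (-5, -4)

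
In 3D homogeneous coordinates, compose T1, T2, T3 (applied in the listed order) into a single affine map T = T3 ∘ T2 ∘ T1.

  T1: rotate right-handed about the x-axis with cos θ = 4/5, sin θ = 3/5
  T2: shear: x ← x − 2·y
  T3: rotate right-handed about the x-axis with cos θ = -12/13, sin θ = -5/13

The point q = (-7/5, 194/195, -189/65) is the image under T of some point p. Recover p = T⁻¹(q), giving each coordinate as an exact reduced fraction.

p = (-1, 2, 7/3)

T1 = [1 0 0 0; 0 4/5 -3/5 0; 0 3/5 4/5 0; 0 0 0 1]
T2·T1 = [1 -8/5 6/5 0; 0 4/5 -3/5 0; 0 3/5 4/5 0; 0 0 0 1]
T3·…·T1 = [1 -8/5 6/5 0; 0 -33/65 56/65 0; 0 -56/65 -33/65 0; 0 0 0 1]
det M = 1; M⁻¹ = [1 -24/13 -10/13 0; 0 -33/65 -56/65 0; 0 56/65 -33/65 0; 0 0 0 1]
M⁻¹ · (-7/5, 194/195, -189/65)ᵀ = (-1, 2, 7/3)ᵀ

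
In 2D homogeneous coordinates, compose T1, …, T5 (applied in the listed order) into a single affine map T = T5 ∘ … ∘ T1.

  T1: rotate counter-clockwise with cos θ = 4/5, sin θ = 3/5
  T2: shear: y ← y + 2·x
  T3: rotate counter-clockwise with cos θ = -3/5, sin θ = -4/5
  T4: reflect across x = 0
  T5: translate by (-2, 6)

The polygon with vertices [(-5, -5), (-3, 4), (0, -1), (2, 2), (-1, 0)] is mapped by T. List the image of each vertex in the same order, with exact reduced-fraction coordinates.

T1 rotate counter-clockwise with cos θ = 4/5, sin θ = 3/5: (-5, -5) → (-1, -7); (-3, 4) → (-24/5, 7/5); (0, -1) → (3/5, -4/5); (2, 2) → (2/5, 14/5); (-1, 0) → (-4/5, -3/5)
T2 shear: y ← y + 2·x: (-1, -7) → (-1, -9); (-24/5, 7/5) → (-24/5, -41/5); (3/5, -4/5) → (3/5, 2/5); (2/5, 14/5) → (2/5, 18/5); (-4/5, -3/5) → (-4/5, -11/5)
T3 rotate counter-clockwise with cos θ = -3/5, sin θ = -4/5: (-1, -9) → (-33/5, 31/5); (-24/5, -41/5) → (-92/25, 219/25); (3/5, 2/5) → (-1/25, -18/25); (2/5, 18/5) → (66/25, -62/25); (-4/5, -11/5) → (-32/25, 49/25)
T4 reflect across x = 0: (-33/5, 31/5) → (33/5, 31/5); (-92/25, 219/25) → (92/25, 219/25); (-1/25, -18/25) → (1/25, -18/25); (66/25, -62/25) → (-66/25, -62/25); (-32/25, 49/25) → (32/25, 49/25)
T5 translate by (-2, 6): (33/5, 31/5) → (23/5, 61/5); (92/25, 219/25) → (42/25, 369/25); (1/25, -18/25) → (-49/25, 132/25); (-66/25, -62/25) → (-116/25, 88/25); (32/25, 49/25) → (-18/25, 199/25)

image vertices: (23/5, 61/5), (42/25, 369/25), (-49/25, 132/25), (-116/25, 88/25), (-18/25, 199/25)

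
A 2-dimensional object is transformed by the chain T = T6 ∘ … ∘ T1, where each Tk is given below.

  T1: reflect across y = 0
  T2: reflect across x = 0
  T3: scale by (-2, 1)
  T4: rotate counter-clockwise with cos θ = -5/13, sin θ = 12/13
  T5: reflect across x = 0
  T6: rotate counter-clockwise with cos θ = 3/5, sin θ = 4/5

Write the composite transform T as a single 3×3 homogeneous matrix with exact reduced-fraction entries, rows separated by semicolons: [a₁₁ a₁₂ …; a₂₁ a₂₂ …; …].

T1 = [1 0 0; 0 -1 0; 0 0 1]
T2·T1 = [-1 0 0; 0 -1 0; 0 0 1]
T3·…·T1 = [2 0 0; 0 -1 0; 0 0 1]
T4·…·T1 = [-10/13 12/13 0; 24/13 5/13 0; 0 0 1]
T5·…·T1 = [10/13 -12/13 0; 24/13 5/13 0; 0 0 1]
T6·…·T1 = [-66/65 -56/65 0; 112/65 -33/65 0; 0 0 1]

T = [-66/65 -56/65 0; 112/65 -33/65 0; 0 0 1]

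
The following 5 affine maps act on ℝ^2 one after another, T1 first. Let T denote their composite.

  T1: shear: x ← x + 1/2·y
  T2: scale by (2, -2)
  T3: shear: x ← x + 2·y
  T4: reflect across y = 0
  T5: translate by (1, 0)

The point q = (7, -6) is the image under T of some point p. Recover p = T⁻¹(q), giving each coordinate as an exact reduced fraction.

p = (-3/2, -3)

T1 = [1 1/2 0; 0 1 0; 0 0 1]
T2·T1 = [2 1 0; 0 -2 0; 0 0 1]
T3·…·T1 = [2 -3 0; 0 -2 0; 0 0 1]
T4·…·T1 = [2 -3 0; 0 2 0; 0 0 1]
T5·…·T1 = [2 -3 1; 0 2 0; 0 0 1]
det M = 4; M⁻¹ = [1/2 3/4 -1/2; 0 1/2 0; 0 0 1]
M⁻¹ · (7, -6)ᵀ = (-3/2, -3)ᵀ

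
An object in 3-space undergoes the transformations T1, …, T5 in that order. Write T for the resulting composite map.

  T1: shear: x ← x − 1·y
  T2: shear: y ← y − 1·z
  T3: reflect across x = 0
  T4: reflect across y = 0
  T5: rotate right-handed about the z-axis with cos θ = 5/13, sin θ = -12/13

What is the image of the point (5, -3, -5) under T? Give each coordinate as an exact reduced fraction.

T(p) = (-64/13, 86/13, -5)

T1 shear: x ← x − 1·y: (5, -3, -5) → (8, -3, -5)
T2 shear: y ← y − 1·z: (8, -3, -5) → (8, 2, -5)
T3 reflect across x = 0: (8, 2, -5) → (-8, 2, -5)
T4 reflect across y = 0: (-8, 2, -5) → (-8, -2, -5)
T5 rotate right-handed about the z-axis with cos θ = 5/13, sin θ = -12/13: (-8, -2, -5) → (-64/13, 86/13, -5)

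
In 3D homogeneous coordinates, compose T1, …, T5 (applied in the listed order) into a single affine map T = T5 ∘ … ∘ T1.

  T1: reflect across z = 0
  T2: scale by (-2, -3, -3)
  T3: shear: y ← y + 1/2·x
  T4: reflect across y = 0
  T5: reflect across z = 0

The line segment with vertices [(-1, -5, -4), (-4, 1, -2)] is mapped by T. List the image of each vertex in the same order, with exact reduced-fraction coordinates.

T1 reflect across z = 0: (-1, -5, -4) → (-1, -5, 4); (-4, 1, -2) → (-4, 1, 2)
T2 scale by (-2, -3, -3): (-1, -5, 4) → (2, 15, -12); (-4, 1, 2) → (8, -3, -6)
T3 shear: y ← y + 1/2·x: (2, 15, -12) → (2, 16, -12); (8, -3, -6) → (8, 1, -6)
T4 reflect across y = 0: (2, 16, -12) → (2, -16, -12); (8, 1, -6) → (8, -1, -6)
T5 reflect across z = 0: (2, -16, -12) → (2, -16, 12); (8, -1, -6) → (8, -1, 6)

image vertices: (2, -16, 12), (8, -1, 6)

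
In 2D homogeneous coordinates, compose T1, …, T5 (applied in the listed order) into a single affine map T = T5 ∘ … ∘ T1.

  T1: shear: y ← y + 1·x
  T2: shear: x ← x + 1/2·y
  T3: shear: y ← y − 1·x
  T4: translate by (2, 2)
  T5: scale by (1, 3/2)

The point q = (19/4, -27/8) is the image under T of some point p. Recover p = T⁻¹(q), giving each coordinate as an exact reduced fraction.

T1 = [1 0 0; 1 1 0; 0 0 1]
T2·T1 = [3/2 1/2 0; 1 1 0; 0 0 1]
T3·…·T1 = [3/2 1/2 0; -1/2 1/2 0; 0 0 1]
T4·…·T1 = [3/2 1/2 2; -1/2 1/2 2; 0 0 1]
T5·…·T1 = [3/2 1/2 2; -3/4 3/4 3; 0 0 1]
det M = 3/2; M⁻¹ = [1/2 -1/3 0; 1/2 1 -4; 0 0 1]
M⁻¹ · (19/4, -27/8)ᵀ = (7/2, -5)ᵀ

p = (7/2, -5)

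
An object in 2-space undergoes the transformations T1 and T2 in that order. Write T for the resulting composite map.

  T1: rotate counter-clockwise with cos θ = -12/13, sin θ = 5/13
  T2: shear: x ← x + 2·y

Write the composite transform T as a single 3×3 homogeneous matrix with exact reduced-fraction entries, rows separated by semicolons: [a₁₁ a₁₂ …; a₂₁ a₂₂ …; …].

T = [-2/13 -29/13 0; 5/13 -12/13 0; 0 0 1]

T1 = [-12/13 -5/13 0; 5/13 -12/13 0; 0 0 1]
T2·T1 = [-2/13 -29/13 0; 5/13 -12/13 0; 0 0 1]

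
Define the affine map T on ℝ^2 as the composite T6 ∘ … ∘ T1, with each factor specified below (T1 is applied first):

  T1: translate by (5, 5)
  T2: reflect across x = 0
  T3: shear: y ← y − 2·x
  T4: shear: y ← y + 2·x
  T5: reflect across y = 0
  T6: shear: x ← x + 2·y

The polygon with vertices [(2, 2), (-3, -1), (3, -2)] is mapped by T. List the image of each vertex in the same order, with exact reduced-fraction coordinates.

image vertices: (-21, -7), (-10, -4), (-14, -3)

T1 translate by (5, 5): (2, 2) → (7, 7); (-3, -1) → (2, 4); (3, -2) → (8, 3)
T2 reflect across x = 0: (7, 7) → (-7, 7); (2, 4) → (-2, 4); (8, 3) → (-8, 3)
T3 shear: y ← y − 2·x: (-7, 7) → (-7, 21); (-2, 4) → (-2, 8); (-8, 3) → (-8, 19)
T4 shear: y ← y + 2·x: (-7, 21) → (-7, 7); (-2, 8) → (-2, 4); (-8, 19) → (-8, 3)
T5 reflect across y = 0: (-7, 7) → (-7, -7); (-2, 4) → (-2, -4); (-8, 3) → (-8, -3)
T6 shear: x ← x + 2·y: (-7, -7) → (-21, -7); (-2, -4) → (-10, -4); (-8, -3) → (-14, -3)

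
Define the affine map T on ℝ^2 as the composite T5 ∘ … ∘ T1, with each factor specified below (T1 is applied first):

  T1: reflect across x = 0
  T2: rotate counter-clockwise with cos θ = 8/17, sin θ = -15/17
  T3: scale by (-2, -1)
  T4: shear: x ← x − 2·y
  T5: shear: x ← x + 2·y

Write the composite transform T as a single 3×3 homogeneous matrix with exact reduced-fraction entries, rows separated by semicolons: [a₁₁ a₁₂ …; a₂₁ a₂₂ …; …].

T1 = [-1 0 0; 0 1 0; 0 0 1]
T2·T1 = [-8/17 15/17 0; 15/17 8/17 0; 0 0 1]
T3·…·T1 = [16/17 -30/17 0; -15/17 -8/17 0; 0 0 1]
T4·…·T1 = [46/17 -14/17 0; -15/17 -8/17 0; 0 0 1]
T5·…·T1 = [16/17 -30/17 0; -15/17 -8/17 0; 0 0 1]

T = [16/17 -30/17 0; -15/17 -8/17 0; 0 0 1]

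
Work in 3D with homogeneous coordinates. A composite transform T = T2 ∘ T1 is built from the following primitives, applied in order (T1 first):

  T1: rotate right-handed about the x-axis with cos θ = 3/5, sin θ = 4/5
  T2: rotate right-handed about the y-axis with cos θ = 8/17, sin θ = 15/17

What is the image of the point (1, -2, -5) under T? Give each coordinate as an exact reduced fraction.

T1 rotate right-handed about the x-axis with cos θ = 3/5, sin θ = 4/5: (1, -2, -5) → (1, 14/5, -23/5)
T2 rotate right-handed about the y-axis with cos θ = 8/17, sin θ = 15/17: (1, 14/5, -23/5) → (-61/17, 14/5, -259/85)

T(p) = (-61/17, 14/5, -259/85)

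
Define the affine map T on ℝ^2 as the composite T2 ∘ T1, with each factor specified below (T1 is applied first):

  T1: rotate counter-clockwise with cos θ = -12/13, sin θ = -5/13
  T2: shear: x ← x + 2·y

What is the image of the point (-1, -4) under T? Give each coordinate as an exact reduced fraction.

T(p) = (98/13, 53/13)

T1 rotate counter-clockwise with cos θ = -12/13, sin θ = -5/13: (-1, -4) → (-8/13, 53/13)
T2 shear: x ← x + 2·y: (-8/13, 53/13) → (98/13, 53/13)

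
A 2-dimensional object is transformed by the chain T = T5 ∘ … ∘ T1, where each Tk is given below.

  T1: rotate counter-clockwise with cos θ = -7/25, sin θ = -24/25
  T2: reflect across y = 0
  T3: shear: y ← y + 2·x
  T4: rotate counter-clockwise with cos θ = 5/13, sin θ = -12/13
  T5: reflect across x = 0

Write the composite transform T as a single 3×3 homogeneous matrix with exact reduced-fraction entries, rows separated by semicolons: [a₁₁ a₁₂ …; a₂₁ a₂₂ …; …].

T1 = [-7/25 24/25 0; -24/25 -7/25 0; 0 0 1]
T2·T1 = [-7/25 24/25 0; 24/25 7/25 0; 0 0 1]
T3·…·T1 = [-7/25 24/25 0; 2/5 11/5 0; 0 0 1]
T4·…·T1 = [17/65 12/5 0; 134/325 -1/25 0; 0 0 1]
T5·…·T1 = [-17/65 -12/5 0; 134/325 -1/25 0; 0 0 1]

T = [-17/65 -12/5 0; 134/325 -1/25 0; 0 0 1]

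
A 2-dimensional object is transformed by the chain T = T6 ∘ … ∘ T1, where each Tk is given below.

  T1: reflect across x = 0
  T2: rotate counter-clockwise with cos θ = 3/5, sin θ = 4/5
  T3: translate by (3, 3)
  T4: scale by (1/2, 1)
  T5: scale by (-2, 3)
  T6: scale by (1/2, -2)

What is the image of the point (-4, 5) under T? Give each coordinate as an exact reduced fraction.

T1 reflect across x = 0: (-4, 5) → (4, 5)
T2 rotate counter-clockwise with cos θ = 3/5, sin θ = 4/5: (4, 5) → (-8/5, 31/5)
T3 translate by (3, 3): (-8/5, 31/5) → (7/5, 46/5)
T4 scale by (1/2, 1): (7/5, 46/5) → (7/10, 46/5)
T5 scale by (-2, 3): (7/10, 46/5) → (-7/5, 138/5)
T6 scale by (1/2, -2): (-7/5, 138/5) → (-7/10, -276/5)

T(p) = (-7/10, -276/5)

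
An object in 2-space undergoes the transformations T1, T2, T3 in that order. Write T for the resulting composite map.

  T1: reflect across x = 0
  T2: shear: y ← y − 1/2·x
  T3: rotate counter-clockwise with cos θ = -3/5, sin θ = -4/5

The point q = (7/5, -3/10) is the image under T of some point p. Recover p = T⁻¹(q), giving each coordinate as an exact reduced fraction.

T1 = [-1 0 0; 0 1 0; 0 0 1]
T2·T1 = [-1 0 0; 1/2 1 0; 0 0 1]
T3·…·T1 = [1 4/5 0; 1/2 -3/5 0; 0 0 1]
det M = -1; M⁻¹ = [3/5 4/5 0; 1/2 -1 0; 0 0 1]
M⁻¹ · (7/5, -3/10)ᵀ = (3/5, 1)ᵀ

p = (3/5, 1)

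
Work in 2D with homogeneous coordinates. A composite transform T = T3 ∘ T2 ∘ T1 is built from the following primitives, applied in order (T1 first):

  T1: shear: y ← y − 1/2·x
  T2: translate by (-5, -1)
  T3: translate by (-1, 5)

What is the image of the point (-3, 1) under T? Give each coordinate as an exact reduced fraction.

T(p) = (-9, 13/2)

T1 shear: y ← y − 1/2·x: (-3, 1) → (-3, 5/2)
T2 translate by (-5, -1): (-3, 5/2) → (-8, 3/2)
T3 translate by (-1, 5): (-8, 3/2) → (-9, 13/2)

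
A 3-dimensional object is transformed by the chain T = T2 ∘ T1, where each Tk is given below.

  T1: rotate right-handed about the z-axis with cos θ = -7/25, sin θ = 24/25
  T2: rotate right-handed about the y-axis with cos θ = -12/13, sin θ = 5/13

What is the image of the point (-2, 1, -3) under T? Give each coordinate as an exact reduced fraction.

T1 rotate right-handed about the z-axis with cos θ = -7/25, sin θ = 24/25: (-2, 1, -3) → (-2/5, -11/5, -3)
T2 rotate right-handed about the y-axis with cos θ = -12/13, sin θ = 5/13: (-2/5, -11/5, -3) → (-51/65, -11/5, 38/13)

T(p) = (-51/65, -11/5, 38/13)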